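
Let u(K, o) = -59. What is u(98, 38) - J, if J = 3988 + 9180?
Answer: -13227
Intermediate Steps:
J = 13168
u(98, 38) - J = -59 - 1*13168 = -59 - 13168 = -13227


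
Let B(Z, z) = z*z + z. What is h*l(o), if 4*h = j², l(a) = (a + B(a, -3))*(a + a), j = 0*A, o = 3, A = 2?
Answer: 0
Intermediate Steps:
B(Z, z) = z + z² (B(Z, z) = z² + z = z + z²)
j = 0 (j = 0*2 = 0)
l(a) = 2*a*(6 + a) (l(a) = (a - 3*(1 - 3))*(a + a) = (a - 3*(-2))*(2*a) = (a + 6)*(2*a) = (6 + a)*(2*a) = 2*a*(6 + a))
h = 0 (h = (¼)*0² = (¼)*0 = 0)
h*l(o) = 0*(2*3*(6 + 3)) = 0*(2*3*9) = 0*54 = 0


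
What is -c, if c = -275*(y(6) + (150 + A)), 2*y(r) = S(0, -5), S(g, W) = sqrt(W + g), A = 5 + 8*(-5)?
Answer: 31625 + 275*I*sqrt(5)/2 ≈ 31625.0 + 307.46*I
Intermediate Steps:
A = -35 (A = 5 - 40 = -35)
y(r) = I*sqrt(5)/2 (y(r) = sqrt(-5 + 0)/2 = sqrt(-5)/2 = (I*sqrt(5))/2 = I*sqrt(5)/2)
c = -31625 - 275*I*sqrt(5)/2 (c = -275*(I*sqrt(5)/2 + (150 - 35)) = -275*(I*sqrt(5)/2 + 115) = -275*(115 + I*sqrt(5)/2) = -31625 - 275*I*sqrt(5)/2 ≈ -31625.0 - 307.46*I)
-c = -(-31625 - 275*I*sqrt(5)/2) = 31625 + 275*I*sqrt(5)/2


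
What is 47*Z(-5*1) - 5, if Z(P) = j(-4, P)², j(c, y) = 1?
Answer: 42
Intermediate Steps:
Z(P) = 1 (Z(P) = 1² = 1)
47*Z(-5*1) - 5 = 47*1 - 5 = 47 - 5 = 42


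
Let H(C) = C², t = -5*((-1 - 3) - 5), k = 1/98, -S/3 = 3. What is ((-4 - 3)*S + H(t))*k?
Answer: 1044/49 ≈ 21.306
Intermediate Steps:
S = -9 (S = -3*3 = -9)
k = 1/98 ≈ 0.010204
t = 45 (t = -5*(-4 - 5) = -5*(-9) = 45)
((-4 - 3)*S + H(t))*k = ((-4 - 3)*(-9) + 45²)*(1/98) = (-7*(-9) + 2025)*(1/98) = (63 + 2025)*(1/98) = 2088*(1/98) = 1044/49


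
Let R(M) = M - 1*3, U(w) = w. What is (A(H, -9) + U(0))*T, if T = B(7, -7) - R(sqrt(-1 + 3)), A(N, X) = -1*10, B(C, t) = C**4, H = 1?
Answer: -24040 + 10*sqrt(2) ≈ -24026.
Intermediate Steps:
R(M) = -3 + M (R(M) = M - 3 = -3 + M)
A(N, X) = -10
T = 2404 - sqrt(2) (T = 7**4 - (-3 + sqrt(-1 + 3)) = 2401 - (-3 + sqrt(2)) = 2401 + (3 - sqrt(2)) = 2404 - sqrt(2) ≈ 2402.6)
(A(H, -9) + U(0))*T = (-10 + 0)*(2404 - sqrt(2)) = -10*(2404 - sqrt(2)) = -24040 + 10*sqrt(2)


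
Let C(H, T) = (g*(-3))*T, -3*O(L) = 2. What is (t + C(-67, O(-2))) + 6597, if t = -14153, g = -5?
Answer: -7566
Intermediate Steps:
O(L) = -⅔ (O(L) = -⅓*2 = -⅔)
C(H, T) = 15*T (C(H, T) = (-5*(-3))*T = 15*T)
(t + C(-67, O(-2))) + 6597 = (-14153 + 15*(-⅔)) + 6597 = (-14153 - 10) + 6597 = -14163 + 6597 = -7566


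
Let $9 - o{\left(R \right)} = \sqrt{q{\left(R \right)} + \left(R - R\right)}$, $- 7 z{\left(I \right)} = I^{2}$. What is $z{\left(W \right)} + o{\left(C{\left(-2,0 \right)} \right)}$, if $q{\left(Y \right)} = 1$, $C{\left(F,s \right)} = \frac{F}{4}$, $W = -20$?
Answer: $- \frac{344}{7} \approx -49.143$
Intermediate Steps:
$C{\left(F,s \right)} = \frac{F}{4}$ ($C{\left(F,s \right)} = F \frac{1}{4} = \frac{F}{4}$)
$z{\left(I \right)} = - \frac{I^{2}}{7}$
$o{\left(R \right)} = 8$ ($o{\left(R \right)} = 9 - \sqrt{1 + \left(R - R\right)} = 9 - \sqrt{1 + 0} = 9 - \sqrt{1} = 9 - 1 = 8$)
$z{\left(W \right)} + o{\left(C{\left(-2,0 \right)} \right)} = - \frac{\left(-20\right)^{2}}{7} + 8 = \left(- \frac{1}{7}\right) 400 + 8 = - \frac{400}{7} + 8 = - \frac{344}{7}$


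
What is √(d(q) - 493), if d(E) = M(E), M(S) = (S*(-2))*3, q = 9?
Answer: I*√547 ≈ 23.388*I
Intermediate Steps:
M(S) = -6*S (M(S) = -2*S*3 = -6*S)
d(E) = -6*E
√(d(q) - 493) = √(-6*9 - 493) = √(-54 - 493) = √(-547) = I*√547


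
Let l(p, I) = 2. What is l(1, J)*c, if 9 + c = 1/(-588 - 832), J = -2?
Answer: -12781/710 ≈ -18.001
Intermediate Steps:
c = -12781/1420 (c = -9 + 1/(-588 - 832) = -9 + 1/(-1420) = -9 - 1/1420 = -12781/1420 ≈ -9.0007)
l(1, J)*c = 2*(-12781/1420) = -12781/710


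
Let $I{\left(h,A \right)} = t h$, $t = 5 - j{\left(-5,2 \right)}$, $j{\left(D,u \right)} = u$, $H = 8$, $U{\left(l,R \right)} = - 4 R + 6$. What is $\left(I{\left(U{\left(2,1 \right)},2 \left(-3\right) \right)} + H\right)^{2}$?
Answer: $196$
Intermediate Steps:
$U{\left(l,R \right)} = 6 - 4 R$
$t = 3$ ($t = 5 - 2 = 3$)
$I{\left(h,A \right)} = 3 h$
$\left(I{\left(U{\left(2,1 \right)},2 \left(-3\right) \right)} + H\right)^{2} = \left(3 \left(6 - 4\right) + 8\right)^{2} = \left(3 \cdot 2 + 8\right)^{2} = \left(6 + 8\right)^{2} = 14^{2} = 196$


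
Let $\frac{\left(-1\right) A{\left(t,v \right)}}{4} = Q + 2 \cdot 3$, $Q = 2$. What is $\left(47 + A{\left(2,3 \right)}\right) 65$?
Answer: $975$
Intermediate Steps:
$A{\left(t,v \right)} = -32$ ($A{\left(t,v \right)} = - 4 \left(2 + 2 \cdot 3\right) = - 4 \left(2 + 6\right) = \left(-4\right) 8 = -32$)
$\left(47 + A{\left(2,3 \right)}\right) 65 = \left(47 - 32\right) 65 = 15 \cdot 65 = 975$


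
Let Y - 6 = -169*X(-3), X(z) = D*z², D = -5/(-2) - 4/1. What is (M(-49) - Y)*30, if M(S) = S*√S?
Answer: -68625 - 10290*I ≈ -68625.0 - 10290.0*I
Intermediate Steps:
D = -3/2 (D = -5*(-½) - 4*1 = 5/2 - 4 = -3/2 ≈ -1.5000)
M(S) = S^(3/2)
X(z) = -3*z²/2
Y = 4575/2 (Y = 6 - (-507)*(-3)²/2 = 6 - (-507)*9/2 = 6 - 169*(-27/2) = 6 + 4563/2 = 4575/2 ≈ 2287.5)
(M(-49) - Y)*30 = ((-49)^(3/2) - 1*4575/2)*30 = (-343*I - 4575/2)*30 = (-4575/2 - 343*I)*30 = -68625 - 10290*I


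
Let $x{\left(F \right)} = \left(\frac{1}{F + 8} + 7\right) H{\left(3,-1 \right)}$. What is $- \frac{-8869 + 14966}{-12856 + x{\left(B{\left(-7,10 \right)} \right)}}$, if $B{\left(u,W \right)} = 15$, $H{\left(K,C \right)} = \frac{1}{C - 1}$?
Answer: $\frac{140231}{295769} \approx 0.47412$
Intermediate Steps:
$H{\left(K,C \right)} = \frac{1}{-1 + C}$
$x{\left(F \right)} = - \frac{7}{2} - \frac{1}{2 \left(8 + F\right)}$ ($x{\left(F \right)} = \frac{\frac{1}{F + 8} + 7}{-1 - 1} = \frac{\frac{1}{8 + F} + 7}{-2} = \left(7 + \frac{1}{8 + F}\right) \left(- \frac{1}{2}\right) = - \frac{7}{2} - \frac{1}{2 \left(8 + F\right)}$)
$- \frac{-8869 + 14966}{-12856 + x{\left(B{\left(-7,10 \right)} \right)}} = - \frac{-8869 + 14966}{-12856 + \frac{-57 - 105}{2 \left(8 + 15\right)}} = - \frac{6097}{-12856 + \frac{-57 - 105}{2 \cdot 23}} = - \frac{6097}{-12856 + \frac{1}{2} \cdot \frac{1}{23} \left(-162\right)} = - \frac{6097}{-12856 - \frac{81}{23}} = - \frac{6097}{- \frac{295769}{23}} = - \frac{6097 \left(-23\right)}{295769} = \left(-1\right) \left(- \frac{140231}{295769}\right) = \frac{140231}{295769}$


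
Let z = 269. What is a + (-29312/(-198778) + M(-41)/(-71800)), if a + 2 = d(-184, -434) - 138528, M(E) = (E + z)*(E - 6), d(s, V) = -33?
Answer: -247200372887319/1784032550 ≈ -1.3856e+5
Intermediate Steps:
M(E) = (-6 + E)*(269 + E) (M(E) = (E + 269)*(E - 6) = (269 + E)*(-6 + E) = (-6 + E)*(269 + E))
a = -138563 (a = -2 + (-33 - 138528) = -2 - 138561 = -138563)
a + (-29312/(-198778) + M(-41)/(-71800)) = -138563 + (-29312/(-198778) + (-1614 + (-41)² + 263*(-41))/(-71800)) = -138563 + (-29312*(-1/198778) + (-1614 + 1681 - 10783)*(-1/71800)) = -138563 + (14656/99389 - 10716*(-1/71800)) = -138563 + (14656/99389 + 2679/17950) = -138563 + 529338331/1784032550 = -247200372887319/1784032550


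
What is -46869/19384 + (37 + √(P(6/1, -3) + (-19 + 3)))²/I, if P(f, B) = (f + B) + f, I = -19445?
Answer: -937768713/376921880 - 74*I*√7/19445 ≈ -2.488 - 0.010069*I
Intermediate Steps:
P(f, B) = B + 2*f (P(f, B) = (B + f) + f = B + 2*f)
-46869/19384 + (37 + √(P(6/1, -3) + (-19 + 3)))²/I = -46869/19384 + (37 + √((-3 + 2*(6/1)) + (-19 + 3)))²/(-19445) = -46869*1/19384 + (37 + √((-3 + 2*(6*1)) - 16))²*(-1/19445) = -46869/19384 + (37 + √((-3 + 2*6) - 16))²*(-1/19445) = -46869/19384 + (37 + √((-3 + 12) - 16))²*(-1/19445) = -46869/19384 + (37 + √(9 - 16))²*(-1/19445) = -46869/19384 + (37 + √(-7))²*(-1/19445) = -46869/19384 + (37 + I*√7)²*(-1/19445) = -46869/19384 - (37 + I*√7)²/19445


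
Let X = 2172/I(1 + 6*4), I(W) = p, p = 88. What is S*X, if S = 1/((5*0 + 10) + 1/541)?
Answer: 293763/119042 ≈ 2.4677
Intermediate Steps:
I(W) = 88
S = 541/5411 (S = 1/((0 + 10) + 1/541) = 1/(10 + 1/541) = 1/(5411/541) = 541/5411 ≈ 0.099982)
X = 543/22 (X = 2172/88 = 2172*(1/88) = 543/22 ≈ 24.682)
S*X = (541/5411)*(543/22) = 293763/119042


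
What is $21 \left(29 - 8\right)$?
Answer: $441$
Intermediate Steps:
$21 \left(29 - 8\right) = 21 \cdot 21 = 441$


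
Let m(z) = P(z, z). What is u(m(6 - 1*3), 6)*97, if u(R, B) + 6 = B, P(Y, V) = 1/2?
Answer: 0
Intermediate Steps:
P(Y, V) = ½
m(z) = ½
u(R, B) = -6 + B
u(m(6 - 1*3), 6)*97 = (-6 + 6)*97 = 0*97 = 0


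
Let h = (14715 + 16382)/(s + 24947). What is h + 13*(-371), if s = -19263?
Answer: -27382835/5684 ≈ -4817.5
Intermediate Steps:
h = 31097/5684 (h = (14715 + 16382)/(-19263 + 24947) = 31097/5684 ≈ 5.4710)
h + 13*(-371) = 31097/5684 + 13*(-371) = 31097/5684 - 4823 = -27382835/5684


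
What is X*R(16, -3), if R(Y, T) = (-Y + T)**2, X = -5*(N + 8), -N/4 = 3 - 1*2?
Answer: -7220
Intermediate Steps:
N = -4 (N = -4*(3 - 1*2) = -4*(3 - 2) = -4*1 = -4)
X = -20 (X = -5*(-4 + 8) = -5*4 = -20)
R(Y, T) = (T - Y)**2
X*R(16, -3) = -20*(-3 - 1*16)**2 = -20*(-3 - 16)**2 = -20*(-19)**2 = -20*361 = -7220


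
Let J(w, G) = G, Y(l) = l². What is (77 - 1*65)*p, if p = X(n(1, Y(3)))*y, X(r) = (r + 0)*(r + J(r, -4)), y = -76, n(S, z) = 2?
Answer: 3648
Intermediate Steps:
X(r) = r*(-4 + r) (X(r) = (r + 0)*(r - 4) = r*(-4 + r))
p = 304 (p = (2*(-4 + 2))*(-76) = (2*(-2))*(-76) = -4*(-76) = 304)
(77 - 1*65)*p = (77 - 1*65)*304 = (77 - 65)*304 = 12*304 = 3648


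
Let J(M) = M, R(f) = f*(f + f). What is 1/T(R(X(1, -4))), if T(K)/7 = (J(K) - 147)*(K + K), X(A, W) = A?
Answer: -1/4060 ≈ -0.00024631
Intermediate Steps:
R(f) = 2*f² (R(f) = f*(2*f) = 2*f²)
T(K) = 14*K*(-147 + K) (T(K) = 7*((K - 147)*(K + K)) = 7*((-147 + K)*(2*K)) = 7*(2*K*(-147 + K)) = 14*K*(-147 + K))
1/T(R(X(1, -4))) = 1/(14*(2*1²)*(-147 + 2*1²)) = 1/(14*(2*1)*(-147 + 2*1)) = 1/(14*2*(-147 + 2)) = 1/(14*2*(-145)) = 1/(-4060) = -1/4060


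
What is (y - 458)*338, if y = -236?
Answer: -234572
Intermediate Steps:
(y - 458)*338 = (-236 - 458)*338 = -694*338 = -234572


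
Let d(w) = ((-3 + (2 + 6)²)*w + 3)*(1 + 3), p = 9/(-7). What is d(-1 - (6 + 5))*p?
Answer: 26244/7 ≈ 3749.1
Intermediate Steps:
p = -9/7 (p = 9*(-⅐) = -9/7 ≈ -1.2857)
d(w) = 12 + 244*w (d(w) = ((-3 + 8²)*w + 3)*4 = ((-3 + 64)*w + 3)*4 = (61*w + 3)*4 = (3 + 61*w)*4 = 12 + 244*w)
d(-1 - (6 + 5))*p = (12 + 244*(-1 - (6 + 5)))*(-9/7) = (12 + 244*(-1 - 1*11))*(-9/7) = (12 + 244*(-1 - 11))*(-9/7) = (12 + 244*(-12))*(-9/7) = (12 - 2928)*(-9/7) = -2916*(-9/7) = 26244/7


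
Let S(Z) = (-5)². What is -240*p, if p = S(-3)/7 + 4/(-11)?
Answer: -59280/77 ≈ -769.87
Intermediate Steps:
S(Z) = 25
p = 247/77 (p = 25/7 + 4/(-11) = 25*(⅐) + 4*(-1/11) = 25/7 - 4/11 = 247/77 ≈ 3.2078)
-240*p = -240*247/77 = -59280/77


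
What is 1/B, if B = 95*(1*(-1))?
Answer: -1/95 ≈ -0.010526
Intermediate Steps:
B = -95 (B = 95*(-1) = -95)
1/B = 1/(-95) = -1/95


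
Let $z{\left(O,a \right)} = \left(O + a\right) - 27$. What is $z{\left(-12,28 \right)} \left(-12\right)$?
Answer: $132$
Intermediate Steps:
$z{\left(O,a \right)} = -27 + O + a$
$z{\left(-12,28 \right)} \left(-12\right) = \left(-27 - 12 + 28\right) \left(-12\right) = \left(-11\right) \left(-12\right) = 132$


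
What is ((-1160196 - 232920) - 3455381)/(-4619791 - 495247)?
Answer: 4848497/5115038 ≈ 0.94789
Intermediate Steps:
((-1160196 - 232920) - 3455381)/(-4619791 - 495247) = (-1393116 - 3455381)/(-5115038) = -4848497*(-1/5115038) = 4848497/5115038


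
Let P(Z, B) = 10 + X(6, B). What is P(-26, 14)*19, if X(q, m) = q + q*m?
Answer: 1900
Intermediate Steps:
X(q, m) = q + m*q
P(Z, B) = 16 + 6*B (P(Z, B) = 10 + 6*(1 + B) = 10 + (6 + 6*B) = 16 + 6*B)
P(-26, 14)*19 = (16 + 6*14)*19 = (16 + 84)*19 = 100*19 = 1900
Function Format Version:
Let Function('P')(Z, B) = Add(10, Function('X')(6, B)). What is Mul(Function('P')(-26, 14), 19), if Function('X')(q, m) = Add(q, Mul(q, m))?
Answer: 1900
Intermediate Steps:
Function('X')(q, m) = Add(q, Mul(m, q))
Function('P')(Z, B) = Add(16, Mul(6, B)) (Function('P')(Z, B) = Add(10, Mul(6, Add(1, B))) = Add(10, Add(6, Mul(6, B))) = Add(16, Mul(6, B)))
Mul(Function('P')(-26, 14), 19) = Mul(Add(16, Mul(6, 14)), 19) = Mul(Add(16, 84), 19) = Mul(100, 19) = 1900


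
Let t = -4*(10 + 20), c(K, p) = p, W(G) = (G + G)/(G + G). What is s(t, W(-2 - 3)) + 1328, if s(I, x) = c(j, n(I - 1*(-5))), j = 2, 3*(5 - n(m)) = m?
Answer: 4114/3 ≈ 1371.3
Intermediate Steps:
n(m) = 5 - m/3
W(G) = 1 (W(G) = (2*G)/((2*G)) = (2*G)*(1/(2*G)) = 1)
t = -120 (t = -4*30 = -120)
s(I, x) = 10/3 - I/3 (s(I, x) = 5 - (I - 1*(-5))/3 = 5 - (I + 5)/3 = 5 - (5 + I)/3 = 5 + (-5/3 - I/3) = 10/3 - I/3)
s(t, W(-2 - 3)) + 1328 = (10/3 - ⅓*(-120)) + 1328 = (10/3 + 40) + 1328 = 130/3 + 1328 = 4114/3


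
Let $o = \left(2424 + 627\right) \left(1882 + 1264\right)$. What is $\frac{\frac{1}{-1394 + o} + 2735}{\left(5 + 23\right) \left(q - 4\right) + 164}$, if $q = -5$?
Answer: $- \frac{2386176111}{76776416} \approx -31.08$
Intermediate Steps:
$o = 9598446$ ($o = 3051 \cdot 3146 = 9598446$)
$\frac{\frac{1}{-1394 + o} + 2735}{\left(5 + 23\right) \left(q - 4\right) + 164} = \frac{\frac{1}{-1394 + 9598446} + 2735}{\left(5 + 23\right) \left(-5 - 4\right) + 164} = \frac{\frac{1}{9597052} + 2735}{28 \left(-5 - 4\right) + 164} = \frac{\frac{1}{9597052} + 2735}{28 \left(-9\right) + 164} = \frac{26247937221}{9597052 \left(-252 + 164\right)} = \frac{26247937221}{9597052 \left(-88\right)} = \frac{26247937221}{9597052} \left(- \frac{1}{88}\right) = - \frac{2386176111}{76776416}$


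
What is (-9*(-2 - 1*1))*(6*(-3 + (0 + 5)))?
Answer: 324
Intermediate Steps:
(-9*(-2 - 1*1))*(6*(-3 + (0 + 5))) = (-9*(-2 - 1))*(6*(-3 + 5)) = (-9*(-3))*(6*2) = 27*12 = 324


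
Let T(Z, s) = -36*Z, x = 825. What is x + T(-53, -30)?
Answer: 2733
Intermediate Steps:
x + T(-53, -30) = 825 - 36*(-53) = 825 + 1908 = 2733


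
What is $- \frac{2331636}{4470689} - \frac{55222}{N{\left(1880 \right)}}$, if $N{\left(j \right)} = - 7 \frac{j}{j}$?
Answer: $\frac{246864066506}{31294823} \approx 7888.3$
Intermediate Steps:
$N{\left(j \right)} = -7$ ($N{\left(j \right)} = \left(-7\right) 1 = -7$)
$- \frac{2331636}{4470689} - \frac{55222}{N{\left(1880 \right)}} = - \frac{2331636}{4470689} - \frac{55222}{-7} = \left(-2331636\right) \frac{1}{4470689} - - \frac{55222}{7} = - \frac{2331636}{4470689} + \frac{55222}{7} = \frac{246864066506}{31294823}$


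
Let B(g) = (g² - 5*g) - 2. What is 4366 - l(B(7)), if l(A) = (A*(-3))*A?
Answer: 4798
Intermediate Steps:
B(g) = -2 + g² - 5*g
l(A) = -3*A² (l(A) = (-3*A)*A = -3*A²)
4366 - l(B(7)) = 4366 - (-3)*(-2 + 7² - 5*7)² = 4366 - (-3)*(-2 + 49 - 35)² = 4366 - (-3)*12² = 4366 - (-3)*144 = 4366 - 1*(-432) = 4366 + 432 = 4798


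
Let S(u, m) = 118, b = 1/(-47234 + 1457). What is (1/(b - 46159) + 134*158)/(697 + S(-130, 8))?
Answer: 44736870911791/1722111743360 ≈ 25.978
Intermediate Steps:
b = -1/45777 (b = 1/(-45777) = -1/45777 ≈ -2.1845e-5)
(1/(b - 46159) + 134*158)/(697 + S(-130, 8)) = (1/(-1/45777 - 46159) + 134*158)/(697 + 118) = (1/(-2113020544/45777) + 21172)/815 = (-45777/2113020544 + 21172)*(1/815) = (44736870911791/2113020544)*(1/815) = 44736870911791/1722111743360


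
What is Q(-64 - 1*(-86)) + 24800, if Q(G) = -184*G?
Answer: 20752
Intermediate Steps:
Q(-64 - 1*(-86)) + 24800 = -184*(-64 - 1*(-86)) + 24800 = -184*(-64 + 86) + 24800 = -184*22 + 24800 = -4048 + 24800 = 20752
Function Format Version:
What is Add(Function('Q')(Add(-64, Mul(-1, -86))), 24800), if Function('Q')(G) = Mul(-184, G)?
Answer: 20752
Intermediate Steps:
Add(Function('Q')(Add(-64, Mul(-1, -86))), 24800) = Add(Mul(-184, Add(-64, Mul(-1, -86))), 24800) = Add(Mul(-184, Add(-64, 86)), 24800) = Add(Mul(-184, 22), 24800) = Add(-4048, 24800) = 20752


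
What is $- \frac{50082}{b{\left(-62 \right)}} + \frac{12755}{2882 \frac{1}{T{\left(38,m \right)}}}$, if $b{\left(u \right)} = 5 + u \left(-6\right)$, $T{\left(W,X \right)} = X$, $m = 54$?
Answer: $\frac{57664983}{543257} \approx 106.15$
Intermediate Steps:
$b{\left(u \right)} = 5 - 6 u$
$- \frac{50082}{b{\left(-62 \right)}} + \frac{12755}{2882 \frac{1}{T{\left(38,m \right)}}} = - \frac{50082}{5 - -372} + \frac{12755}{2882 \cdot \frac{1}{54}} = - \frac{50082}{5 + 372} + \frac{12755}{2882 \cdot \frac{1}{54}} = - \frac{50082}{377} + \frac{12755}{\frac{1441}{27}} = \left(-50082\right) \frac{1}{377} + 12755 \cdot \frac{27}{1441} = - \frac{50082}{377} + \frac{344385}{1441} = \frac{57664983}{543257}$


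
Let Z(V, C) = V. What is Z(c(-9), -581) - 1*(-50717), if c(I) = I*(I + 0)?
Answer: 50798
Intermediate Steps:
c(I) = I**2 (c(I) = I*I = I**2)
Z(c(-9), -581) - 1*(-50717) = (-9)**2 - 1*(-50717) = 81 + 50717 = 50798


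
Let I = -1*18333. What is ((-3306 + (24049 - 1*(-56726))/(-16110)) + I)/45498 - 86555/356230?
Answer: -59572869739/82891077276 ≈ -0.71869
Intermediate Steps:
I = -18333
((-3306 + (24049 - 1*(-56726))/(-16110)) + I)/45498 - 86555/356230 = ((-3306 + (24049 - 1*(-56726))/(-16110)) - 18333)/45498 - 86555/356230 = ((-3306 + (24049 + 56726)*(-1/16110)) - 18333)*(1/45498) - 86555*1/356230 = ((-3306 + 80775*(-1/16110)) - 18333)*(1/45498) - 2473/10178 = ((-3306 - 1795/358) - 18333)*(1/45498) - 2473/10178 = (-1185343/358 - 18333)*(1/45498) - 2473/10178 = -7748557/358*1/45498 - 2473/10178 = -7748557/16288284 - 2473/10178 = -59572869739/82891077276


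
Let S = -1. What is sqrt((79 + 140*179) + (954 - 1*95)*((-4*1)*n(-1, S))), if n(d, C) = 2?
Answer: sqrt(18267) ≈ 135.16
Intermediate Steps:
sqrt((79 + 140*179) + (954 - 1*95)*((-4*1)*n(-1, S))) = sqrt((79 + 140*179) + (954 - 1*95)*(-4*1*2)) = sqrt((79 + 25060) + (954 - 95)*(-4*2)) = sqrt(25139 + 859*(-8)) = sqrt(25139 - 6872) = sqrt(18267)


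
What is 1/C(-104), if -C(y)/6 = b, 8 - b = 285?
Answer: 1/1662 ≈ 0.00060168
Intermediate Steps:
b = -277 (b = 8 - 1*285 = 8 - 285 = -277)
C(y) = 1662 (C(y) = -6*(-277) = 1662)
1/C(-104) = 1/1662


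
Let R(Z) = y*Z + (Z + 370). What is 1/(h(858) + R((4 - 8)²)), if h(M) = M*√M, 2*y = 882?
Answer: -3721/288122674 + 429*√858/288122674 ≈ 3.0699e-5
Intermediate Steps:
y = 441 (y = (½)*882 = 441)
R(Z) = 370 + 442*Z (R(Z) = 441*Z + (Z + 370) = 441*Z + (370 + Z) = 370 + 442*Z)
h(M) = M^(3/2)
1/(h(858) + R((4 - 8)²)) = 1/(858^(3/2) + (370 + 442*(4 - 8)²)) = 1/(858*√858 + (370 + 442*(-4)²)) = 1/(858*√858 + (370 + 442*16)) = 1/(858*√858 + (370 + 7072)) = 1/(858*√858 + 7442) = 1/(7442 + 858*√858)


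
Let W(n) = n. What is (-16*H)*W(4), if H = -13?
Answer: 832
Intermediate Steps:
(-16*H)*W(4) = -16*(-13)*4 = 208*4 = 832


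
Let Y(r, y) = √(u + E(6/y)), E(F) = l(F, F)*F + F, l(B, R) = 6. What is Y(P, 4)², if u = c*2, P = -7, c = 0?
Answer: 21/2 ≈ 10.500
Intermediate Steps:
E(F) = 7*F (E(F) = 6*F + F = 7*F)
u = 0 (u = 0*2 = 0)
Y(r, y) = √42*√(1/y) (Y(r, y) = √(0 + 7*(6/y)) = √(0 + 42/y) = √(42/y) = √42*√(1/y))
Y(P, 4)² = (√42*√(1/4))² = (√42*√(¼))² = (√42*(½))² = (√42/2)² = 21/2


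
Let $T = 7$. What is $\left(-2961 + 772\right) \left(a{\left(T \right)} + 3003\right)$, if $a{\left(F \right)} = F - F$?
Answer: $-6573567$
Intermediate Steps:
$a{\left(F \right)} = 0$
$\left(-2961 + 772\right) \left(a{\left(T \right)} + 3003\right) = \left(-2961 + 772\right) \left(0 + 3003\right) = \left(-2189\right) 3003 = -6573567$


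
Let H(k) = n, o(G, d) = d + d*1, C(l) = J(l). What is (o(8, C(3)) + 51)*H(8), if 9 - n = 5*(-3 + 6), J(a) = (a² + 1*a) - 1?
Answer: -438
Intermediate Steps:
J(a) = -1 + a + a² (J(a) = (a² + a) - 1 = (a + a²) - 1 = -1 + a + a²)
n = -6 (n = 9 - 5*(-3 + 6) = 9 - 5*3 = 9 - 1*15 = 9 - 15 = -6)
C(l) = -1 + l + l²
o(G, d) = 2*d (o(G, d) = d + d = 2*d)
H(k) = -6
(o(8, C(3)) + 51)*H(8) = (2*(-1 + 3 + 3²) + 51)*(-6) = (2*(-1 + 3 + 9) + 51)*(-6) = (2*11 + 51)*(-6) = (22 + 51)*(-6) = 73*(-6) = -438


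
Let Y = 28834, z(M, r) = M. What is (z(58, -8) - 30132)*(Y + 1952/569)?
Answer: -493469168852/569 ≈ -8.6726e+8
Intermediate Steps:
(z(58, -8) - 30132)*(Y + 1952/569) = (58 - 30132)*(28834 + 1952/569) = -30074*(28834 + 1952*(1/569)) = -30074*(28834 + 1952/569) = -30074*16408498/569 = -493469168852/569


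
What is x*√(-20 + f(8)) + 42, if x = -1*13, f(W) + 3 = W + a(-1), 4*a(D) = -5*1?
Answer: 42 - 13*I*√65/2 ≈ 42.0 - 52.405*I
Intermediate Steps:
a(D) = -5/4 (a(D) = (-5*1)/4 = (¼)*(-5) = -5/4)
f(W) = -17/4 + W (f(W) = -3 + (W - 5/4) = -3 + (-5/4 + W) = -17/4 + W)
x = -13
x*√(-20 + f(8)) + 42 = -13*√(-20 + (-17/4 + 8)) + 42 = -13*√(-20 + 15/4) + 42 = -13*I*√65/2 + 42 = 42 - 13*I*√65/2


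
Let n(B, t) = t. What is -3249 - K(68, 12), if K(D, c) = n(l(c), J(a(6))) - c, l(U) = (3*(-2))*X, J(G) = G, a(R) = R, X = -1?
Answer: -3243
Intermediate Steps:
l(U) = 6 (l(U) = (3*(-2))*(-1) = -6*(-1) = 6)
K(D, c) = 6 - c
-3249 - K(68, 12) = -3249 - (6 - 1*12) = -3249 - (6 - 12) = -3249 - 1*(-6) = -3249 + 6 = -3243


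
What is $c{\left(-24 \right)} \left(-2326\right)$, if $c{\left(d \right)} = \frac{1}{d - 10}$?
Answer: $\frac{1163}{17} \approx 68.412$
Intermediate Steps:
$c{\left(d \right)} = \frac{1}{-10 + d}$ ($c{\left(d \right)} = \frac{1}{d + \left(-10 + 0\right)} = \frac{1}{d - 10} = \frac{1}{-10 + d}$)
$c{\left(-24 \right)} \left(-2326\right) = \frac{1}{-10 - 24} \left(-2326\right) = \frac{1}{-34} \left(-2326\right) = \left(- \frac{1}{34}\right) \left(-2326\right) = \frac{1163}{17}$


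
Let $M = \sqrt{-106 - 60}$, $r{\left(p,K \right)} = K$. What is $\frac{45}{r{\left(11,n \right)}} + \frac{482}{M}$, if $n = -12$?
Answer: $- \frac{15}{4} - \frac{241 i \sqrt{166}}{83} \approx -3.75 - 37.41 i$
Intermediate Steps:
$M = i \sqrt{166}$ ($M = \sqrt{-166} = i \sqrt{166} \approx 12.884 i$)
$\frac{45}{r{\left(11,n \right)}} + \frac{482}{M} = \frac{45}{-12} + \frac{482}{i \sqrt{166}} = 45 \left(- \frac{1}{12}\right) + 482 \left(- \frac{i \sqrt{166}}{166}\right) = - \frac{15}{4} - \frac{241 i \sqrt{166}}{83}$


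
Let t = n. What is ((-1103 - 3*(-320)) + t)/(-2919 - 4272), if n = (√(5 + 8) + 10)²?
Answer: 10/2397 - 20*√13/7191 ≈ -0.0058561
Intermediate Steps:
n = (10 + √13)² (n = (√13 + 10)² = (10 + √13)² ≈ 185.11)
t = (10 + √13)² ≈ 185.11
((-1103 - 3*(-320)) + t)/(-2919 - 4272) = ((-1103 - 3*(-320)) + (10 + √13)²)/(-2919 - 4272) = ((-1103 + 960) + (10 + √13)²)/(-7191) = (-143 + (10 + √13)²)*(-1/7191) = 143/7191 - (10 + √13)²/7191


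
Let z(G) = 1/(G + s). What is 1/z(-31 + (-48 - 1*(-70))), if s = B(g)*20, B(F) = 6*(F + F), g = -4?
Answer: -969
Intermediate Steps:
B(F) = 12*F (B(F) = 6*(2*F) = 12*F)
s = -960 (s = (12*(-4))*20 = -48*20 = -960)
z(G) = 1/(-960 + G) (z(G) = 1/(G - 960) = 1/(-960 + G))
1/z(-31 + (-48 - 1*(-70))) = 1/(1/(-960 + (-31 + (-48 - 1*(-70))))) = 1/(1/(-960 + (-31 + (-48 + 70)))) = 1/(1/(-960 + (-31 + 22))) = 1/(1/(-960 - 9)) = 1/(1/(-969)) = 1/(-1/969) = -969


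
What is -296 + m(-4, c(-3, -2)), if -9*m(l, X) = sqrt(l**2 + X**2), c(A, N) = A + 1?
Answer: -296 - 2*sqrt(5)/9 ≈ -296.50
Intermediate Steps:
c(A, N) = 1 + A
m(l, X) = -sqrt(X**2 + l**2)/9 (m(l, X) = -sqrt(l**2 + X**2)/9 = -sqrt(X**2 + l**2)/9)
-296 + m(-4, c(-3, -2)) = -296 - sqrt((1 - 3)**2 + (-4)**2)/9 = -296 - sqrt((-2)**2 + 16)/9 = -296 - sqrt(4 + 16)/9 = -296 - 2*sqrt(5)/9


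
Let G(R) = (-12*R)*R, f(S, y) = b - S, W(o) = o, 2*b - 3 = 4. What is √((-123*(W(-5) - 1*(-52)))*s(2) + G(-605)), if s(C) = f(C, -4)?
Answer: I*√17603886/2 ≈ 2097.8*I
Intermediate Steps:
b = 7/2 (b = 3/2 + (½)*4 = 3/2 + 2 = 7/2 ≈ 3.5000)
f(S, y) = 7/2 - S
G(R) = -12*R²
s(C) = 7/2 - C
√((-123*(W(-5) - 1*(-52)))*s(2) + G(-605)) = √((-123*(-5 - 1*(-52)))*(7/2 - 1*2) - 12*(-605)²) = √((-123*(-5 + 52))*(7/2 - 2) - 12*366025) = √(-123*47*(3/2) - 4392300) = √(-5781*3/2 - 4392300) = √(-17343/2 - 4392300) = √(-8801943/2) = I*√17603886/2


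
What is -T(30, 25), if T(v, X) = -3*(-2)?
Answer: -6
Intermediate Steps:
T(v, X) = 6
-T(30, 25) = -1*6 = -6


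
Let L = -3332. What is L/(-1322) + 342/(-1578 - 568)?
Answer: 1674587/709253 ≈ 2.3611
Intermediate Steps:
L/(-1322) + 342/(-1578 - 568) = -3332/(-1322) + 342/(-1578 - 568) = -3332*(-1/1322) + 342/(-2146) = 1666/661 + 342*(-1/2146) = 1666/661 - 171/1073 = 1674587/709253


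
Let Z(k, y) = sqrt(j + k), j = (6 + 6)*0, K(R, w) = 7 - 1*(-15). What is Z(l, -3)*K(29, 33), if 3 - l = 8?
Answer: 22*I*sqrt(5) ≈ 49.193*I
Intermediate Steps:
l = -5 (l = 3 - 1*8 = 3 - 8 = -5)
K(R, w) = 22 (K(R, w) = 7 + 15 = 22)
j = 0 (j = 12*0 = 0)
Z(k, y) = sqrt(k) (Z(k, y) = sqrt(0 + k) = sqrt(k))
Z(l, -3)*K(29, 33) = sqrt(-5)*22 = (I*sqrt(5))*22 = 22*I*sqrt(5)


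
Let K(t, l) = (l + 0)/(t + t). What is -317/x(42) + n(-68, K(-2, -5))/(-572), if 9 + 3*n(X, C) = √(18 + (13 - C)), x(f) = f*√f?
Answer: 3/572 - 317*√42/1764 - √119/3432 ≈ -1.1626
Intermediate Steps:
x(f) = f^(3/2)
K(t, l) = l/(2*t) (K(t, l) = l/((2*t)) = l*(1/(2*t)) = l/(2*t))
n(X, C) = -3 + √(31 - C)/3 (n(X, C) = -3 + √(18 + (13 - C))/3 = -3 + √(31 - C)/3)
-317/x(42) + n(-68, K(-2, -5))/(-572) = -317*√42/1764 + (-3 + √(31 - (-5)/(2*(-2)))/3)/(-572) = -317*√42/1764 + (-3 + √(31 - (-5)*(-1)/(2*2))/3)*(-1/572) = -317*√42/1764 + (-3 + √(31 - 1*5/4)/3)*(-1/572) = -317*√42/1764 + (-3 + √(31 - 5/4)/3)*(-1/572) = -317*√42/1764 + (-3 + √(119/4)/3)*(-1/572) = -317*√42/1764 + (-3 + (√119/2)/3)*(-1/572) = -317*√42/1764 + (-3 + √119/6)*(-1/572) = -317*√42/1764 + (3/572 - √119/3432) = 3/572 - 317*√42/1764 - √119/3432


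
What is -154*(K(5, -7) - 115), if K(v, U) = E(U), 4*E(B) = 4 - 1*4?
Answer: 17710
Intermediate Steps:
E(B) = 0 (E(B) = (4 - 1*4)/4 = (4 - 4)/4 = (¼)*0 = 0)
K(v, U) = 0
-154*(K(5, -7) - 115) = -154*(0 - 115) = -154*(-115) = 17710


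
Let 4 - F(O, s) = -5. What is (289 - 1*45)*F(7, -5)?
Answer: 2196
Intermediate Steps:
F(O, s) = 9 (F(O, s) = 4 - 1*(-5) = 4 + 5 = 9)
(289 - 1*45)*F(7, -5) = (289 - 1*45)*9 = (289 - 45)*9 = 244*9 = 2196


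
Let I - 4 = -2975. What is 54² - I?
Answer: 5887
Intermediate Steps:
I = -2971 (I = 4 - 2975 = -2971)
54² - I = 54² - 1*(-2971) = 2916 + 2971 = 5887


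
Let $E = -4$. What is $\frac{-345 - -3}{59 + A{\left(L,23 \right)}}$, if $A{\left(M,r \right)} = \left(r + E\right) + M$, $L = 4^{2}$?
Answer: $- \frac{171}{47} \approx -3.6383$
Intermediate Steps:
$L = 16$
$A{\left(M,r \right)} = -4 + M + r$ ($A{\left(M,r \right)} = \left(r - 4\right) + M = \left(-4 + r\right) + M = -4 + M + r$)
$\frac{-345 - -3}{59 + A{\left(L,23 \right)}} = \frac{-345 - -3}{59 + \left(-4 + 16 + 23\right)} = \frac{-345 + 3}{59 + 35} = - \frac{342}{94} = \left(-342\right) \frac{1}{94} = - \frac{171}{47}$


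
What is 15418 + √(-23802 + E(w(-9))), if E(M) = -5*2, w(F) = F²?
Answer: 15418 + 2*I*√5953 ≈ 15418.0 + 154.31*I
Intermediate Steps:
E(M) = -10
15418 + √(-23802 + E(w(-9))) = 15418 + √(-23802 - 10) = 15418 + √(-23812) = 15418 + 2*I*√5953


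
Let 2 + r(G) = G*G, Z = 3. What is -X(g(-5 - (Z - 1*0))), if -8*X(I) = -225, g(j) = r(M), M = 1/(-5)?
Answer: -225/8 ≈ -28.125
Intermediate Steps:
M = -1/5 ≈ -0.20000
r(G) = -2 + G**2 (r(G) = -2 + G*G = -2 + G**2)
g(j) = -49/25 (g(j) = -2 + (-1/5)**2 = -2 + 1/25 = -49/25)
X(I) = 225/8 (X(I) = -1/8*(-225) = 225/8)
-X(g(-5 - (Z - 1*0))) = -1*225/8 = -225/8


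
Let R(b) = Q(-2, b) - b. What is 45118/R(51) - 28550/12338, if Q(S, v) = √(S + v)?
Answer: -139480521/135718 ≈ -1027.7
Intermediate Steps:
R(b) = √(-2 + b) - b
45118/R(51) - 28550/12338 = 45118/(√(-2 + 51) - 1*51) - 28550/12338 = 45118/(√49 - 51) - 28550*1/12338 = 45118/(7 - 51) - 14275/6169 = 45118/(-44) - 14275/6169 = 45118*(-1/44) - 14275/6169 = -22559/22 - 14275/6169 = -139480521/135718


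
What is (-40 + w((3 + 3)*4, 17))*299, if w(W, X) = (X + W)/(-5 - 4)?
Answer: -119899/9 ≈ -13322.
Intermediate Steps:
w(W, X) = -W/9 - X/9 (w(W, X) = (W + X)/(-9) = (W + X)*(-⅑) = -W/9 - X/9)
(-40 + w((3 + 3)*4, 17))*299 = (-40 + (-(3 + 3)*4/9 - ⅑*17))*299 = (-40 + (-2*4/3 - 17/9))*299 = (-40 + (-⅑*24 - 17/9))*299 = (-40 + (-8/3 - 17/9))*299 = (-40 - 41/9)*299 = -401/9*299 = -119899/9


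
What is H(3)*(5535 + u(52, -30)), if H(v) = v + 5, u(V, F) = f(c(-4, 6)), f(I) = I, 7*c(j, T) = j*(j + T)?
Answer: 309896/7 ≈ 44271.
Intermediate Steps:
c(j, T) = j*(T + j)/7 (c(j, T) = (j*(j + T))/7 = (j*(T + j))/7 = j*(T + j)/7)
u(V, F) = -8/7 (u(V, F) = (⅐)*(-4)*(6 - 4) = (⅐)*(-4)*2 = -8/7)
H(v) = 5 + v
H(3)*(5535 + u(52, -30)) = (5 + 3)*(5535 - 8/7) = 8*(38737/7) = 309896/7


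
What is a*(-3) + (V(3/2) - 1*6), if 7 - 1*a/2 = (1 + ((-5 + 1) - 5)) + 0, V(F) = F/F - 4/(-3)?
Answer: -281/3 ≈ -93.667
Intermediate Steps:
V(F) = 7/3 (V(F) = 1 - 4*(-⅓) = 1 + 4/3 = 7/3)
a = 30 (a = 14 - 2*((1 + ((-5 + 1) - 5)) + 0) = 14 - 2*((1 + (-4 - 5)) + 0) = 14 - 2*((1 - 9) + 0) = 14 - 2*(-8 + 0) = 14 - 2*(-8) = 14 + 16 = 30)
a*(-3) + (V(3/2) - 1*6) = 30*(-3) + (7/3 - 1*6) = -90 + (7/3 - 6) = -90 - 11/3 = -281/3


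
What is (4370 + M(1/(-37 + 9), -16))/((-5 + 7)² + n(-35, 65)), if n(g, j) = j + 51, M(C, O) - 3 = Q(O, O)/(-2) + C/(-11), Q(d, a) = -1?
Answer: 449013/12320 ≈ 36.446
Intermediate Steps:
M(C, O) = 7/2 - C/11 (M(C, O) = 3 + (-1/(-2) + C/(-11)) = 3 + (-1*(-½) + C*(-1/11)) = 3 + (½ - C/11) = 7/2 - C/11)
n(g, j) = 51 + j
(4370 + M(1/(-37 + 9), -16))/((-5 + 7)² + n(-35, 65)) = (4370 + (7/2 - 1/(11*(-37 + 9))))/((-5 + 7)² + (51 + 65)) = (4370 + (7/2 - 1/11/(-28)))/(2² + 116) = (4370 + (7/2 - 1/11*(-1/28)))/(4 + 116) = (4370 + (7/2 + 1/308))/120 = (4370 + 1079/308)*(1/120) = (1347039/308)*(1/120) = 449013/12320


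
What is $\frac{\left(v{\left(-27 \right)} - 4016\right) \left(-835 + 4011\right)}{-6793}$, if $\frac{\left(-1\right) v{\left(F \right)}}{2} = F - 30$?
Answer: $\frac{12392752}{6793} \approx 1824.3$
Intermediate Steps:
$v{\left(F \right)} = 60 - 2 F$ ($v{\left(F \right)} = - 2 \left(F - 30\right) = - 2 \left(-30 + F\right) = 60 - 2 F$)
$\frac{\left(v{\left(-27 \right)} - 4016\right) \left(-835 + 4011\right)}{-6793} = \frac{\left(\left(60 - -54\right) - 4016\right) \left(-835 + 4011\right)}{-6793} = \left(\left(60 + 54\right) - 4016\right) 3176 \left(- \frac{1}{6793}\right) = \left(114 - 4016\right) 3176 \left(- \frac{1}{6793}\right) = \left(-3902\right) 3176 \left(- \frac{1}{6793}\right) = \left(-12392752\right) \left(- \frac{1}{6793}\right) = \frac{12392752}{6793}$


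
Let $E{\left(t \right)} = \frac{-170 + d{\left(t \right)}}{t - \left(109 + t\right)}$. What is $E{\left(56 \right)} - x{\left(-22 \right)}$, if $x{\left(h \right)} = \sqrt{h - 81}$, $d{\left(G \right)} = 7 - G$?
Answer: $\frac{219}{109} - i \sqrt{103} \approx 2.0092 - 10.149 i$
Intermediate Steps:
$E{\left(t \right)} = \frac{163}{109} + \frac{t}{109}$ ($E{\left(t \right)} = \frac{-170 - \left(-7 + t\right)}{t - \left(109 + t\right)} = \frac{-163 - t}{-109} = \left(-163 - t\right) \left(- \frac{1}{109}\right) = \frac{163}{109} + \frac{t}{109}$)
$x{\left(h \right)} = \sqrt{-81 + h}$
$E{\left(56 \right)} - x{\left(-22 \right)} = \left(\frac{163}{109} + \frac{1}{109} \cdot 56\right) - \sqrt{-81 - 22} = \left(\frac{163}{109} + \frac{56}{109}\right) - \sqrt{-103} = \frac{219}{109} - i \sqrt{103}$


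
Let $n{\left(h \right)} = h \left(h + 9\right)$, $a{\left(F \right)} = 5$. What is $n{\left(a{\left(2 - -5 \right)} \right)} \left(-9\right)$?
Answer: $-630$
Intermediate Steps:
$n{\left(h \right)} = h \left(9 + h\right)$
$n{\left(a{\left(2 - -5 \right)} \right)} \left(-9\right) = 5 \left(9 + 5\right) \left(-9\right) = 5 \cdot 14 \left(-9\right) = 70 \left(-9\right) = -630$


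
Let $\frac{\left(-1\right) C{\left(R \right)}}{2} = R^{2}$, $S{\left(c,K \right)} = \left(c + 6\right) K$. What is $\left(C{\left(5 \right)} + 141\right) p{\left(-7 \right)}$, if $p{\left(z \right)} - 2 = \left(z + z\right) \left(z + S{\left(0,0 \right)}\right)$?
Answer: $9100$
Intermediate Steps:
$S{\left(c,K \right)} = K \left(6 + c\right)$ ($S{\left(c,K \right)} = \left(6 + c\right) K = K \left(6 + c\right)$)
$C{\left(R \right)} = - 2 R^{2}$
$p{\left(z \right)} = 2 + 2 z^{2}$ ($p{\left(z \right)} = 2 + \left(z + z\right) \left(z + 0 \left(6 + 0\right)\right) = 2 + 2 z \left(z + 0 \cdot 6\right) = 2 + 2 z \left(z + 0\right) = 2 + 2 z z = 2 + 2 z^{2}$)
$\left(C{\left(5 \right)} + 141\right) p{\left(-7 \right)} = \left(- 2 \cdot 5^{2} + 141\right) \left(2 + 2 \left(-7\right)^{2}\right) = \left(\left(-2\right) 25 + 141\right) \left(2 + 2 \cdot 49\right) = \left(-50 + 141\right) \left(2 + 98\right) = 91 \cdot 100 = 9100$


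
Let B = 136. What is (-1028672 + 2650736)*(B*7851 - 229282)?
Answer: 1360026049056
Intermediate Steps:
(-1028672 + 2650736)*(B*7851 - 229282) = (-1028672 + 2650736)*(136*7851 - 229282) = 1622064*(1067736 - 229282) = 1622064*838454 = 1360026049056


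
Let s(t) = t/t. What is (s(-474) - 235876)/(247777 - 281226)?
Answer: 235875/33449 ≈ 7.0518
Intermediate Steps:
s(t) = 1
(s(-474) - 235876)/(247777 - 281226) = (1 - 235876)/(247777 - 281226) = -235875/(-33449) = -235875*(-1/33449) = 235875/33449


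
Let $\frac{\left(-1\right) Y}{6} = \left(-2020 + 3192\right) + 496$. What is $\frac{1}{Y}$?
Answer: $- \frac{1}{10008} \approx -9.992 \cdot 10^{-5}$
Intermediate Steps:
$Y = -10008$ ($Y = - 6 \left(\left(-2020 + 3192\right) + 496\right) = - 6 \left(1172 + 496\right) = \left(-6\right) 1668 = -10008$)
$\frac{1}{Y} = \frac{1}{-10008} = - \frac{1}{10008}$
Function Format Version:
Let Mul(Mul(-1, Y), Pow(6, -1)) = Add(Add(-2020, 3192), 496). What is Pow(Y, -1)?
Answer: Rational(-1, 10008) ≈ -9.9920e-5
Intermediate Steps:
Y = -10008 (Y = Mul(-6, Add(Add(-2020, 3192), 496)) = Mul(-6, Add(1172, 496)) = Mul(-6, 1668) = -10008)
Pow(Y, -1) = Pow(-10008, -1) = Rational(-1, 10008)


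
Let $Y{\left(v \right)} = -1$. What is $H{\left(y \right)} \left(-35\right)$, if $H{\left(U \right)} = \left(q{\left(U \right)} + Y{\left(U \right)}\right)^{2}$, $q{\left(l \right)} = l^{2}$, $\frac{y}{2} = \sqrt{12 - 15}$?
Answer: $-5915$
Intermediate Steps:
$y = 2 i \sqrt{3}$ ($y = 2 \sqrt{12 - 15} = 2 \sqrt{-3} = 2 i \sqrt{3} \approx 3.4641 i$)
$H{\left(U \right)} = \left(-1 + U^{2}\right)^{2}$ ($H{\left(U \right)} = \left(U^{2} - 1\right)^{2} = \left(-1 + U^{2}\right)^{2}$)
$H{\left(y \right)} \left(-35\right) = \left(-1 + \left(2 i \sqrt{3}\right)^{2}\right)^{2} \left(-35\right) = \left(-1 - 12\right)^{2} \left(-35\right) = \left(-13\right)^{2} \left(-35\right) = 169 \left(-35\right) = -5915$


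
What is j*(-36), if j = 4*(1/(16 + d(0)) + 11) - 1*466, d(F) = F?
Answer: 15183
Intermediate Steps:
j = -1687/4 (j = 4*(1/(16 + 0) + 11) - 1*466 = 4*(1/16 + 11) - 466 = 4*(177/16) - 466 = 177/4 - 466 = -1687/4 ≈ -421.75)
j*(-36) = -1687/4*(-36) = 15183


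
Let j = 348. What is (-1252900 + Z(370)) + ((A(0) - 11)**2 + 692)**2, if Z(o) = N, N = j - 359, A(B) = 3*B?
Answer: -591942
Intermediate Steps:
N = -11 (N = 348 - 359 = -11)
Z(o) = -11
(-1252900 + Z(370)) + ((A(0) - 11)**2 + 692)**2 = (-1252900 - 11) + ((3*0 - 11)**2 + 692)**2 = -1252911 + ((0 - 11)**2 + 692)**2 = -1252911 + ((-11)**2 + 692)**2 = -1252911 + (121 + 692)**2 = -1252911 + 813**2 = -1252911 + 660969 = -591942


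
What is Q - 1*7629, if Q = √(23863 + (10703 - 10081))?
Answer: -7629 + √24485 ≈ -7472.5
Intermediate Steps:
Q = √24485 (Q = √(23863 + 622) = √24485 ≈ 156.48)
Q - 1*7629 = √24485 - 1*7629 = √24485 - 7629 = -7629 + √24485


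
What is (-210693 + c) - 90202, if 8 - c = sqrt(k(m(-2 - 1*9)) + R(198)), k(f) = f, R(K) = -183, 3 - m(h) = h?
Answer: -300887 - 13*I ≈ -3.0089e+5 - 13.0*I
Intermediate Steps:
m(h) = 3 - h
c = 8 - 13*I (c = 8 - sqrt((3 - (-2 - 1*9)) - 183) = 8 - sqrt((3 - (-2 - 9)) - 183) = 8 - sqrt((3 - 1*(-11)) - 183) = 8 - sqrt((3 + 11) - 183) = 8 - sqrt(14 - 183) = 8 - sqrt(-169) = 8 - 13*I ≈ 8.0 - 13.0*I)
(-210693 + c) - 90202 = (-210693 + (8 - 13*I)) - 90202 = (-210685 - 13*I) - 90202 = -300887 - 13*I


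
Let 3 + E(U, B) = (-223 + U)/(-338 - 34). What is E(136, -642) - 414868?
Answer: -51443975/124 ≈ -4.1487e+5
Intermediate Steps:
E(U, B) = -893/372 - U/372 (E(U, B) = -3 + (-223 + U)/(-338 - 34) = -3 + (-223 + U)/(-372) = -3 + (-223 + U)*(-1/372) = -3 + (223/372 - U/372) = -893/372 - U/372)
E(136, -642) - 414868 = (-893/372 - 1/372*136) - 414868 = (-893/372 - 34/93) - 414868 = -343/124 - 414868 = -51443975/124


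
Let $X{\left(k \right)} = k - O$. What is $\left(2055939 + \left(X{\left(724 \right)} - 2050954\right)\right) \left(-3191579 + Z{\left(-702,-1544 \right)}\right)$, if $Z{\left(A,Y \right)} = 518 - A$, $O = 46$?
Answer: $-18067003017$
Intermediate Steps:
$X{\left(k \right)} = -46 + k$ ($X{\left(k \right)} = k - 46 = -46 + k$)
$\left(2055939 + \left(X{\left(724 \right)} - 2050954\right)\right) \left(-3191579 + Z{\left(-702,-1544 \right)}\right) = \left(2055939 + \left(\left(-46 + 724\right) - 2050954\right)\right) \left(-3191579 + \left(518 - -702\right)\right) = \left(2055939 + \left(678 - 2050954\right)\right) \left(-3191579 + \left(518 + 702\right)\right) = \left(2055939 - 2050276\right) \left(-3191579 + 1220\right) = 5663 \left(-3190359\right) = -18067003017$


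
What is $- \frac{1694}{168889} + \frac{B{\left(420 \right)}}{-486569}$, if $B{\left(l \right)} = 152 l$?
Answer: $- \frac{1658017378}{11739450263} \approx -0.14123$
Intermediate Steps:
$- \frac{1694}{168889} + \frac{B{\left(420 \right)}}{-486569} = - \frac{1694}{168889} + \frac{152 \cdot 420}{-486569} = \left(-1694\right) \frac{1}{168889} + 63840 \left(- \frac{1}{486569}\right) = - \frac{242}{24127} - \frac{63840}{486569} = - \frac{1658017378}{11739450263}$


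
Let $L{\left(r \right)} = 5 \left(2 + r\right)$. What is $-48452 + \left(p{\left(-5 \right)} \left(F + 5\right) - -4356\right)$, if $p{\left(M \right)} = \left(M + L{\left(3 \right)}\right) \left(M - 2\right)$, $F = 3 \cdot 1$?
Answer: $-45216$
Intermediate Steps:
$L{\left(r \right)} = 10 + 5 r$
$F = 3$
$p{\left(M \right)} = \left(-2 + M\right) \left(25 + M\right)$ ($p{\left(M \right)} = \left(M + \left(10 + 5 \cdot 3\right)\right) \left(M - 2\right) = \left(M + \left(10 + 15\right)\right) \left(-2 + M\right) = \left(M + 25\right) \left(-2 + M\right) = \left(25 + M\right) \left(-2 + M\right) = \left(-2 + M\right) \left(25 + M\right)$)
$-48452 + \left(p{\left(-5 \right)} \left(F + 5\right) - -4356\right) = -48452 + \left(\left(-50 + \left(-5\right)^{2} + 23 \left(-5\right)\right) \left(3 + 5\right) - -4356\right) = -48452 + \left(\left(-50 + 25 - 115\right) 8 + 4356\right) = -48452 + \left(\left(-140\right) 8 + 4356\right) = -48452 + \left(-1120 + 4356\right) = -48452 + 3236 = -45216$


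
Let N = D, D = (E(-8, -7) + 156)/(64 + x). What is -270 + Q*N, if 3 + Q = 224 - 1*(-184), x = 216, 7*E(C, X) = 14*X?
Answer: -1809/28 ≈ -64.607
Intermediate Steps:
E(C, X) = 2*X (E(C, X) = (14*X)/7 = 2*X)
D = 71/140 (D = (2*(-7) + 156)/(64 + 216) = (-14 + 156)/280 = 142*(1/280) = 71/140 ≈ 0.50714)
N = 71/140 ≈ 0.50714
Q = 405 (Q = -3 + (224 - 1*(-184)) = -3 + (224 + 184) = -3 + 408 = 405)
-270 + Q*N = -270 + 405*(71/140) = -270 + 5751/28 = -1809/28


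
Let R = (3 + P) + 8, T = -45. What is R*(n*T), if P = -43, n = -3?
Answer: -4320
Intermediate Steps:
R = -32 (R = (3 - 43) + 8 = -40 + 8 = -32)
R*(n*T) = -(-96)*(-45) = -32*135 = -4320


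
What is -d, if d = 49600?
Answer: -49600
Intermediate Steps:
-d = -1*49600 = -49600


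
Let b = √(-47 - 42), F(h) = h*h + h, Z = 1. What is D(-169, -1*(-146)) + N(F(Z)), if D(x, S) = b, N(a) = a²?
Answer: 4 + I*√89 ≈ 4.0 + 9.434*I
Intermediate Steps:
F(h) = h + h² (F(h) = h² + h = h + h²)
b = I*√89 (b = √(-89) = I*√89 ≈ 9.434*I)
D(x, S) = I*√89
D(-169, -1*(-146)) + N(F(Z)) = I*√89 + (1*(1 + 1))² = I*√89 + (1*2)² = I*√89 + 2² = I*√89 + 4 = 4 + I*√89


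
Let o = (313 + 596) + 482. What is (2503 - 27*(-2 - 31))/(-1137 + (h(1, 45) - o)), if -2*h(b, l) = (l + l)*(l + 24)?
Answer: -3394/5633 ≈ -0.60252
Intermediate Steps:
o = 1391 (o = 909 + 482 = 1391)
h(b, l) = -l*(24 + l) (h(b, l) = -(l + l)*(l + 24)/2 = -2*l*(24 + l)/2 = -l*(24 + l))
(2503 - 27*(-2 - 31))/(-1137 + (h(1, 45) - o)) = (2503 - 27*(-2 - 31))/(-1137 + (-1*45*(24 + 45) - 1*1391)) = (2503 - 27*(-33))/(-1137 + (-1*45*69 - 1391)) = (2503 + 891)/(-1137 + (-3105 - 1391)) = 3394/(-1137 - 4496) = 3394/(-5633) = 3394*(-1/5633) = -3394/5633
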